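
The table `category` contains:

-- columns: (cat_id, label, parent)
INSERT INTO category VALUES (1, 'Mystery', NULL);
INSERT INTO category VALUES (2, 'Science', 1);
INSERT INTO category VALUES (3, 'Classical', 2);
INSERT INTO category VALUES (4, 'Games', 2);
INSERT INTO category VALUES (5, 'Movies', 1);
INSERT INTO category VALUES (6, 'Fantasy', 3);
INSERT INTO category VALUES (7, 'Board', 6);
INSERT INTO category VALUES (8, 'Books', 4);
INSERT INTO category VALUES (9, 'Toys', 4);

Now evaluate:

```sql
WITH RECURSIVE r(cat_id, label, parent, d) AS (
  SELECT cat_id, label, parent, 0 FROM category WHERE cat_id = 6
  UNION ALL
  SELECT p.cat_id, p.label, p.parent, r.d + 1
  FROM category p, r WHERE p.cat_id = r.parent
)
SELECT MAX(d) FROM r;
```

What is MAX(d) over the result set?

Base: cat_id=6 (Fantasy), parent=3, d 0.
Iteration 1: join on cat_id=3 -> Classical (id 3, parent=2, d 1).
Iteration 2: join on cat_id=2 -> Science (id 2, parent=1, d 2).
Iteration 3: join on cat_id=1 -> Mystery (id 1, parent=NULL, d 3).
Iteration 4: parent is NULL; no match; recursion stops.
d values: 0, 1, 2, 3; the maximum is 3.

3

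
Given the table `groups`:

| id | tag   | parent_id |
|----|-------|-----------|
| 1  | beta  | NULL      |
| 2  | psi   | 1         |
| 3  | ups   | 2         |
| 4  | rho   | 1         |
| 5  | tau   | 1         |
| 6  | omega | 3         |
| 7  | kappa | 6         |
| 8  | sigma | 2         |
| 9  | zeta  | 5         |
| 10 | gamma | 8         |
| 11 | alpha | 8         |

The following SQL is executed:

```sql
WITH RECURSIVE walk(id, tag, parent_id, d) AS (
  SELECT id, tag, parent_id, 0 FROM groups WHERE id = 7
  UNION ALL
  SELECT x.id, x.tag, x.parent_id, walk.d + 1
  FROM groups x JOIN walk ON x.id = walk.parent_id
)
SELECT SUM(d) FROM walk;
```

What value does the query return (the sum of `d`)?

10

Base: id=7 (kappa), parent_id=6, d 0.
Iteration 1: join on id=6 -> omega (id 6, parent_id=3, d 1).
Iteration 2: join on id=3 -> ups (id 3, parent_id=2, d 2).
Iteration 3: join on id=2 -> psi (id 2, parent_id=1, d 3).
Iteration 4: join on id=1 -> beta (id 1, parent_id=NULL, d 4).
Iteration 5: parent_id is NULL; no match; recursion stops.
SUM(d) = 0 + 1 + 2 + 3 + 4 = 10.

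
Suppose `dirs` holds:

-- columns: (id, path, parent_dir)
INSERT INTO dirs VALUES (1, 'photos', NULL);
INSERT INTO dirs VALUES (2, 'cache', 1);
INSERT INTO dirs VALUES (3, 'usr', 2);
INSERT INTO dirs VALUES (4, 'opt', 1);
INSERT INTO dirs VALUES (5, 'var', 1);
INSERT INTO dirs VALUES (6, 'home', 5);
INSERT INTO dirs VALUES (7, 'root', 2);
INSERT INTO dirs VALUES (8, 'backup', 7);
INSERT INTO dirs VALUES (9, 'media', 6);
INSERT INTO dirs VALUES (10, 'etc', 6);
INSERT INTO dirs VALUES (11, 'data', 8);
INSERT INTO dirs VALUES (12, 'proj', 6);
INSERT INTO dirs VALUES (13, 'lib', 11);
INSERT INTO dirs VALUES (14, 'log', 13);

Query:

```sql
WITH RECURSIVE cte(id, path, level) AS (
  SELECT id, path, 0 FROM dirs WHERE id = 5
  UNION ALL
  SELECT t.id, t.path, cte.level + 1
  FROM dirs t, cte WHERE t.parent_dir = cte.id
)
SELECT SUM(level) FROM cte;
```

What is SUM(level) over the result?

Base: id=5 (var) at level 0.
Iteration 1: rows with parent_dir in {5} -> home (id 6, level 1).
Iteration 2: rows with parent_dir in {6} -> media (id 9, level 2), etc (id 10, level 2), proj (id 12, level 2).
Iteration 3: no rows with parent_dir in {9,10,12}; recursion stops.
SUM(level) = 0 + 1 + 2 + 2 + 2 = 7.

7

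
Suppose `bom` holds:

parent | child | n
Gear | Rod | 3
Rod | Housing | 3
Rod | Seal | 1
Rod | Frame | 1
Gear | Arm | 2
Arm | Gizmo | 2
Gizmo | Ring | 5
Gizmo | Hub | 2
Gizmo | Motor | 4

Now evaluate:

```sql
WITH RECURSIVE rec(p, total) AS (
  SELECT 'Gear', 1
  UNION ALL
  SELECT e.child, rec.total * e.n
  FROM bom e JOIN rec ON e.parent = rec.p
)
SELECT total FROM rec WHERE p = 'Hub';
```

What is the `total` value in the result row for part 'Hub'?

Base: (Gear, total=1).
Iteration 1: components of {Gear} -> Arm = 1*2 = 2, Rod = 1*3 = 3.
Iteration 2: components of {Arm,Rod} -> Frame = 3*1 = 3, Gizmo = 2*2 = 4, Housing = 3*3 = 9, Seal = 3*1 = 3.
Iteration 3: components of {Frame,Gizmo,Housing,Seal} -> Hub = 4*2 = 8, Motor = 4*4 = 16, Ring = 4*5 = 20.
Iteration 4: no further components; recursion stops.

8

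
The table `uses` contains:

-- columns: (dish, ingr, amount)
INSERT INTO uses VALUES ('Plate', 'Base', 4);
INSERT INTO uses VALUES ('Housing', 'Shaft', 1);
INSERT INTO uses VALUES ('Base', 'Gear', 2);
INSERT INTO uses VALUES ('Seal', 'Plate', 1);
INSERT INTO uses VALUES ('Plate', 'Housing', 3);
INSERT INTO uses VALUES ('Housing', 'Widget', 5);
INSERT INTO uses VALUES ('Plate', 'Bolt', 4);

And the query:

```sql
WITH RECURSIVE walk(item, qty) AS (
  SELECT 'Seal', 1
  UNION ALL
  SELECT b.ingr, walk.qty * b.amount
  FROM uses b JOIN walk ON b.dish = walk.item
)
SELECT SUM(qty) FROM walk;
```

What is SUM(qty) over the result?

Base: (Seal, qty=1).
Iteration 1: components of {Seal} -> Plate = 1*1 = 1.
Iteration 2: components of {Plate} -> Base = 1*4 = 4, Bolt = 1*4 = 4, Housing = 1*3 = 3.
Iteration 3: components of {Base,Bolt,Housing} -> Gear = 4*2 = 8, Shaft = 3*1 = 3, Widget = 3*5 = 15.
Iteration 4: no further components; recursion stops.
SUM(qty) = 1 + 1 + 4 + 3 + 4 + 15 + 3 + 8 = 39.

39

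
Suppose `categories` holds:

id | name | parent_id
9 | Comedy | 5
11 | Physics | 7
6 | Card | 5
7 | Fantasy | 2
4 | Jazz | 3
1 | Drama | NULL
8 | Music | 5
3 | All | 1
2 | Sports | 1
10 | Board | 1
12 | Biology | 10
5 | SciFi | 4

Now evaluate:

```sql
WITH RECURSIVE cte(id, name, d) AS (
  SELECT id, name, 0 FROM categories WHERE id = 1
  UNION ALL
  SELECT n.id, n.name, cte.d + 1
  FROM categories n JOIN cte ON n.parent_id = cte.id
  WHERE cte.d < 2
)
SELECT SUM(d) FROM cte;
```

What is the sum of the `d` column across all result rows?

Base: id=1 (Drama) at d 0.
Iteration 1: rows with parent_id in {1} -> Sports (id 2, d 1), All (id 3, d 1), Board (id 10, d 1).
Iteration 2: rows with parent_id in {2,3,10} -> Jazz (id 4, d 2), Fantasy (id 7, d 2), Biology (id 12, d 2).
Iteration 3: d < 2 fails for all current rows; recursion stops.
SUM(d) = 0 + 1 + 1 + 1 + 2 + 2 + 2 = 9.

9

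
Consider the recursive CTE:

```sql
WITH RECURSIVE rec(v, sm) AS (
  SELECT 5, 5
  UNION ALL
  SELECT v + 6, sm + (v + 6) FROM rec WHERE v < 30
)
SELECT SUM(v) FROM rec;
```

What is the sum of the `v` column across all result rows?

Base: v=5, sm=5.
Iteration 1: 5 < 30 holds -> v = 5 + 6 = 11, sm = 5 + 11 = 16.
Iteration 2: 11 < 30 holds -> v = 11 + 6 = 17, sm = 16 + 17 = 33.
Iteration 3: 17 < 30 holds -> v = 17 + 6 = 23, sm = 33 + 23 = 56.
Iteration 4: 23 < 30 holds -> v = 23 + 6 = 29, sm = 56 + 29 = 85.
Iteration 5: 29 < 30 holds -> v = 29 + 6 = 35, sm = 85 + 35 = 120.
Iteration 6: 35 < 30 fails; recursion stops.
SUM(v) = 5 + 11 + 17 + 23 + 29 + 35 = 120.

120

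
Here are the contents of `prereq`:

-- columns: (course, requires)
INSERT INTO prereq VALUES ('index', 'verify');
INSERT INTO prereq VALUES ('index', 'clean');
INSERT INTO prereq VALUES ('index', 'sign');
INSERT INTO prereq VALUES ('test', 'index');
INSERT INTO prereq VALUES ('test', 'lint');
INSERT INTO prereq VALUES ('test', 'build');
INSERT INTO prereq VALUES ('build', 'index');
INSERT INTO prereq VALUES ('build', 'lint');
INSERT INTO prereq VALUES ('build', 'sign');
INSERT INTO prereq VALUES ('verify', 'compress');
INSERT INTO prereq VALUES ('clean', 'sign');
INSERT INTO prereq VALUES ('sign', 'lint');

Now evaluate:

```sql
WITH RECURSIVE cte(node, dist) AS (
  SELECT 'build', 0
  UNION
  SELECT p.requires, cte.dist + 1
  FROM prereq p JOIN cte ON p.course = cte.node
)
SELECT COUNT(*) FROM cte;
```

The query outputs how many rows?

12

Base: (build, dist=0).
Iteration 1: edges from {build} -> (index, dist=1), (lint, dist=1), (sign, dist=1).
Iteration 2: edges from {index,lint,sign} -> (clean, dist=2), (lint, dist=2), (sign, dist=2), (verify, dist=2).
Iteration 3: edges from {clean,lint,sign,verify} -> (compress, dist=3), (lint, dist=3), (sign, dist=3).
Iteration 4: edges from {compress,lint,sign} -> (lint, dist=4).
Iteration 5: no outgoing edges from {lint}; recursion stops.
Total rows emitted: 12.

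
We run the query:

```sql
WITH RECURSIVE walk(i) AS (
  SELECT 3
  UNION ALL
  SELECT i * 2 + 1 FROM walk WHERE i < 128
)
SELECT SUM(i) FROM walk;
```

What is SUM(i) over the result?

Base: i=3.
Iteration 1: 3 < 128 holds -> i = 3 * 2 + 1 = 7.
Iteration 2: 7 < 128 holds -> i = 7 * 2 + 1 = 15.
Iteration 3: 15 < 128 holds -> i = 15 * 2 + 1 = 31.
Iteration 4: 31 < 128 holds -> i = 31 * 2 + 1 = 63.
Iteration 5: 63 < 128 holds -> i = 63 * 2 + 1 = 127.
Iteration 6: 127 < 128 holds -> i = 127 * 2 + 1 = 255.
Iteration 7: 255 < 128 fails; recursion stops.
SUM(i) = 3 + 7 + 15 + 31 + 63 + 127 + 255 = 501.

501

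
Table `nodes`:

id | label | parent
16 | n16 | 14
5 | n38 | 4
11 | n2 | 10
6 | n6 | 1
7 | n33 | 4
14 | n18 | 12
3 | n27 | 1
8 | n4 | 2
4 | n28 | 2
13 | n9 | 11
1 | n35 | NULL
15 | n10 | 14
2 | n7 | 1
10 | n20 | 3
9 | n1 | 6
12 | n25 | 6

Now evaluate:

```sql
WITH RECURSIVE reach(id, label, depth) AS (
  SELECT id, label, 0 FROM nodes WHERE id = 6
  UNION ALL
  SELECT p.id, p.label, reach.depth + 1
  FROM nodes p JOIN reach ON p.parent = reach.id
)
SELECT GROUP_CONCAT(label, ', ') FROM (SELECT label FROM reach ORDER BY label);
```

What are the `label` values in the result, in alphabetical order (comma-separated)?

n1, n10, n16, n18, n25, n6

Base: id=6 (n6) at depth 0.
Iteration 1: rows with parent in {6} -> n1 (id 9, depth 1), n25 (id 12, depth 1).
Iteration 2: rows with parent in {9,12} -> n18 (id 14, depth 2).
Iteration 3: rows with parent in {14} -> n10 (id 15, depth 3), n16 (id 16, depth 3).
Iteration 4: no rows with parent in {15,16}; recursion stops.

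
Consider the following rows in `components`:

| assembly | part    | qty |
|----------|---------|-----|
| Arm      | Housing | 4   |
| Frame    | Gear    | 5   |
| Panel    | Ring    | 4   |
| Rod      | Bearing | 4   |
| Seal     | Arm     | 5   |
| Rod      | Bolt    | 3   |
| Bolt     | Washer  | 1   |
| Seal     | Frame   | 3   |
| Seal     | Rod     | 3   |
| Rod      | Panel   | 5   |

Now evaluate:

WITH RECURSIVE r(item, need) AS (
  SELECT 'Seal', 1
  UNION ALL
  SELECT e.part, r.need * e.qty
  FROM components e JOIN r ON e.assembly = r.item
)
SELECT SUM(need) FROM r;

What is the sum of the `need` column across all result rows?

Base: (Seal, need=1).
Iteration 1: components of {Seal} -> Arm = 1*5 = 5, Frame = 1*3 = 3, Rod = 1*3 = 3.
Iteration 2: components of {Arm,Frame,Rod} -> Bearing = 3*4 = 12, Bolt = 3*3 = 9, Gear = 3*5 = 15, Housing = 5*4 = 20, Panel = 3*5 = 15.
Iteration 3: components of {Bearing,Bolt,Gear,Housing,Panel} -> Ring = 15*4 = 60, Washer = 9*1 = 9.
Iteration 4: no further components; recursion stops.
SUM(need) = 1 + 5 + 3 + 3 + 20 + 15 + 15 + 9 + 12 + 60 + 9 = 152.

152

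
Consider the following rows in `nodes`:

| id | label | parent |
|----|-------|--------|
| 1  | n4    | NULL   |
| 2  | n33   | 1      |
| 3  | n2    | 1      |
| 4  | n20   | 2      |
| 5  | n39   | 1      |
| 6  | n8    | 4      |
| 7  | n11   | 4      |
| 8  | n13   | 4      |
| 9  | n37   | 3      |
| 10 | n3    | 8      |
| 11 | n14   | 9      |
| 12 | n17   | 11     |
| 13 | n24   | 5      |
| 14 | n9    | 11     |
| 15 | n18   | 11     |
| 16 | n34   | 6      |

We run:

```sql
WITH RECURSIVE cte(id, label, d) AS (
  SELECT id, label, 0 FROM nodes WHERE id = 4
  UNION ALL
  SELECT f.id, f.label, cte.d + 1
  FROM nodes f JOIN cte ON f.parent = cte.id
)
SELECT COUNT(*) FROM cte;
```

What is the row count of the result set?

6

Base: id=4 (n20) at d 0.
Iteration 1: rows with parent in {4} -> n8 (id 6, d 1), n11 (id 7, d 1), n13 (id 8, d 1).
Iteration 2: rows with parent in {6,7,8} -> n3 (id 10, d 2), n34 (id 16, d 2).
Iteration 3: no rows with parent in {10,16}; recursion stops.
Total rows emitted: 6.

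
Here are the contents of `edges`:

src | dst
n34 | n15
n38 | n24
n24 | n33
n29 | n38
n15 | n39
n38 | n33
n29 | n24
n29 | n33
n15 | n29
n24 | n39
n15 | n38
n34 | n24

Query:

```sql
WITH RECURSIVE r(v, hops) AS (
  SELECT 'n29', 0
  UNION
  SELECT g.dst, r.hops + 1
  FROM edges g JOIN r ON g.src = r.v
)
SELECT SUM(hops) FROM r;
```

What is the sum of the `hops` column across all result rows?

15

Base: (n29, hops=0).
Iteration 1: edges from {n29} -> (n24, hops=1), (n33, hops=1), (n38, hops=1).
Iteration 2: edges from {n24,n33,n38} -> (n24, hops=2), (n33, hops=2), (n39, hops=2). [UNION drops 1 duplicate row(s)]
Iteration 3: edges from {n24,n33,n39} -> (n33, hops=3), (n39, hops=3).
Iteration 4: no outgoing edges from {n33,n39}; recursion stops.
SUM(hops) = 0 + 1 + 1 + 1 + 2 + 2 + 2 + 3 + 3 = 15.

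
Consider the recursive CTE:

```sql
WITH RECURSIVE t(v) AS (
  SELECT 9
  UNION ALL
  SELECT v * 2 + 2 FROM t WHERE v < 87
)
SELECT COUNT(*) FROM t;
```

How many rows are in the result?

5

Base: v=9.
Iteration 1: 9 < 87 holds -> v = 9 * 2 + 2 = 20.
Iteration 2: 20 < 87 holds -> v = 20 * 2 + 2 = 42.
Iteration 3: 42 < 87 holds -> v = 42 * 2 + 2 = 86.
Iteration 4: 86 < 87 holds -> v = 86 * 2 + 2 = 174.
Iteration 5: 174 < 87 fails; recursion stops.
Total rows emitted: 5.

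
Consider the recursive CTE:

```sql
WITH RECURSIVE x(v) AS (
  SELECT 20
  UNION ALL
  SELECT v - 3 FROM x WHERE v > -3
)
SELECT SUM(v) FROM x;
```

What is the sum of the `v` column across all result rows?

72

Base: v=20.
Iteration 1: 20 > -3 holds -> v = 20 - 3 = 17.
Iteration 2: 17 > -3 holds -> v = 17 - 3 = 14.
Iteration 3: 14 > -3 holds -> v = 14 - 3 = 11.
Iteration 4: 11 > -3 holds -> v = 11 - 3 = 8.
Iteration 5: 8 > -3 holds -> v = 8 - 3 = 5.
Iteration 6: 5 > -3 holds -> v = 5 - 3 = 2.
Iteration 7: 2 > -3 holds -> v = 2 - 3 = -1.
Iteration 8: -1 > -3 holds -> v = -1 - 3 = -4.
Iteration 9: -4 > -3 fails; recursion stops.
SUM(v) = 20 + 17 + 14 + 11 + 8 + 5 + 2 + -1 + -4 = 72.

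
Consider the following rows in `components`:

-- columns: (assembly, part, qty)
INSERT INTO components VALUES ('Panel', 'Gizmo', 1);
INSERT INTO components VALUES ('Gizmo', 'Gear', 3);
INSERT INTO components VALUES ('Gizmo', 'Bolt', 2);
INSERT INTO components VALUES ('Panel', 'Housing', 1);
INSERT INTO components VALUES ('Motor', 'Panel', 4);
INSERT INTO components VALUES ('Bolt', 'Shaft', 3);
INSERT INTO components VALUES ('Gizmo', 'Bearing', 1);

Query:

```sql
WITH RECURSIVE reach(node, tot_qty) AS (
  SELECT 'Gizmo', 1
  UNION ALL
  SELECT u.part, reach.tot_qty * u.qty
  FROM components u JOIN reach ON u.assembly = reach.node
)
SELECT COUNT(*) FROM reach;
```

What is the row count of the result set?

5

Base: (Gizmo, tot_qty=1).
Iteration 1: components of {Gizmo} -> Bearing = 1*1 = 1, Bolt = 1*2 = 2, Gear = 1*3 = 3.
Iteration 2: components of {Bearing,Bolt,Gear} -> Shaft = 2*3 = 6.
Iteration 3: no further components; recursion stops.
Total rows emitted: 5.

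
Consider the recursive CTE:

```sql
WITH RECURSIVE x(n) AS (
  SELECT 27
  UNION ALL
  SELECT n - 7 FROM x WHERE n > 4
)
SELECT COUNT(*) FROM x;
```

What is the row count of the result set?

Base: n=27.
Iteration 1: 27 > 4 holds -> n = 27 - 7 = 20.
Iteration 2: 20 > 4 holds -> n = 20 - 7 = 13.
Iteration 3: 13 > 4 holds -> n = 13 - 7 = 6.
Iteration 4: 6 > 4 holds -> n = 6 - 7 = -1.
Iteration 5: -1 > 4 fails; recursion stops.
Total rows emitted: 5.

5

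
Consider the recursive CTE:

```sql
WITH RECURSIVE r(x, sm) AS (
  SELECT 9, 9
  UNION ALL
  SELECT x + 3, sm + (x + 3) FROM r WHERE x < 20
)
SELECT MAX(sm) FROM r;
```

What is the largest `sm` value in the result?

75

Base: x=9, sm=9.
Iteration 1: 9 < 20 holds -> x = 9 + 3 = 12, sm = 9 + 12 = 21.
Iteration 2: 12 < 20 holds -> x = 12 + 3 = 15, sm = 21 + 15 = 36.
Iteration 3: 15 < 20 holds -> x = 15 + 3 = 18, sm = 36 + 18 = 54.
Iteration 4: 18 < 20 holds -> x = 18 + 3 = 21, sm = 54 + 21 = 75.
Iteration 5: 21 < 20 fails; recursion stops.
sm values: 9, 21, 36, 54, 75; the maximum is 75.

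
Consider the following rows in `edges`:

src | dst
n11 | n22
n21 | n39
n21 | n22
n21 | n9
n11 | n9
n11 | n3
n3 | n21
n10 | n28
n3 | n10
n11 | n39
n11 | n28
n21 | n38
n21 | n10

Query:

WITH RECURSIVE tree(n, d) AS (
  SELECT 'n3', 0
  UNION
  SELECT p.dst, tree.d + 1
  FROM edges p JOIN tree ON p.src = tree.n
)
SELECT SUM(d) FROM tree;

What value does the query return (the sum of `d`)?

17

Base: (n3, d=0).
Iteration 1: edges from {n3} -> (n10, d=1), (n21, d=1).
Iteration 2: edges from {n10,n21} -> (n10, d=2), (n22, d=2), (n28, d=2), (n38, d=2), (n39, d=2), (n9, d=2).
Iteration 3: edges from {n10,n22,n28,n38,n39,n9} -> (n28, d=3).
Iteration 4: no outgoing edges from {n28}; recursion stops.
SUM(d) = 0 + 1 + 1 + 2 + 2 + 2 + 2 + 2 + 2 + 3 = 17.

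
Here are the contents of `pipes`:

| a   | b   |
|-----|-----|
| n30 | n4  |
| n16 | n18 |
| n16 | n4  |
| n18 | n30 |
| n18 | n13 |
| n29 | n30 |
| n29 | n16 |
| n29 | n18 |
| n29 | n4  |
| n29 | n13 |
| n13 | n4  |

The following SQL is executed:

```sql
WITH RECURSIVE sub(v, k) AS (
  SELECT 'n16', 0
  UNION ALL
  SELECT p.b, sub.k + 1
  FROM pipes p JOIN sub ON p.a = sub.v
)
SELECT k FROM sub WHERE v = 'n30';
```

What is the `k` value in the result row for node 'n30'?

2

Base: (n16, k=0).
Iteration 1: edges from {n16} -> (n18, k=1), (n4, k=1).
Iteration 2: edges from {n18,n4} -> (n13, k=2), (n30, k=2).
Iteration 3: edges from {n13,n30} -> (n4, k=3) x2. [UNION ALL keeps all 2 new rows, including repeats]
Iteration 4: no outgoing edges from {n4}; recursion stops.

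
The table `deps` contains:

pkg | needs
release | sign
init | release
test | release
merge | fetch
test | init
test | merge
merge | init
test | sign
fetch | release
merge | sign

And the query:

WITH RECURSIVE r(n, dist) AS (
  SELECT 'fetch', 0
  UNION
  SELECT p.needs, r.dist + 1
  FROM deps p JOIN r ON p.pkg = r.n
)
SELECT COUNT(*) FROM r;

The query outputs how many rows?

Base: (fetch, dist=0).
Iteration 1: edges from {fetch} -> (release, dist=1).
Iteration 2: edges from {release} -> (sign, dist=2).
Iteration 3: no outgoing edges from {sign}; recursion stops.
Total rows emitted: 3.

3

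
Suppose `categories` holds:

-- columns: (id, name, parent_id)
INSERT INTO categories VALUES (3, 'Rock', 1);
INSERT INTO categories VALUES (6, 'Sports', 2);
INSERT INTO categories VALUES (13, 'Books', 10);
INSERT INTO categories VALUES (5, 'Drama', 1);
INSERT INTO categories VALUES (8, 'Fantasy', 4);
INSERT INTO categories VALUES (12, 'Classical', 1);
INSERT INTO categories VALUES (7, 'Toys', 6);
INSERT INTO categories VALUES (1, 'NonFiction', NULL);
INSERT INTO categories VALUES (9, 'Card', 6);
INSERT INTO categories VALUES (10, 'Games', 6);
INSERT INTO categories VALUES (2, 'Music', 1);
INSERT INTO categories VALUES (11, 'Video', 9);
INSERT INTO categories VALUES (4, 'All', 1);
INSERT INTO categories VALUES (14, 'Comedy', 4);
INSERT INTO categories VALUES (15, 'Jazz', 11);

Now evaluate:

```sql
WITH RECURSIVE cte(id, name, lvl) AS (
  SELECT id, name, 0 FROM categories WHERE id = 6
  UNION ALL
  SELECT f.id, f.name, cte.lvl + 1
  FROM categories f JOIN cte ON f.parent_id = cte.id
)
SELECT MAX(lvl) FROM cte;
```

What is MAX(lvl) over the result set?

Base: id=6 (Sports) at lvl 0.
Iteration 1: rows with parent_id in {6} -> Toys (id 7, lvl 1), Card (id 9, lvl 1), Games (id 10, lvl 1).
Iteration 2: rows with parent_id in {7,9,10} -> Video (id 11, lvl 2), Books (id 13, lvl 2).
Iteration 3: rows with parent_id in {11,13} -> Jazz (id 15, lvl 3).
Iteration 4: no rows with parent_id in {15}; recursion stops.
lvl values: 0, 1, 1, 1, 2, 2, 3; the maximum is 3.

3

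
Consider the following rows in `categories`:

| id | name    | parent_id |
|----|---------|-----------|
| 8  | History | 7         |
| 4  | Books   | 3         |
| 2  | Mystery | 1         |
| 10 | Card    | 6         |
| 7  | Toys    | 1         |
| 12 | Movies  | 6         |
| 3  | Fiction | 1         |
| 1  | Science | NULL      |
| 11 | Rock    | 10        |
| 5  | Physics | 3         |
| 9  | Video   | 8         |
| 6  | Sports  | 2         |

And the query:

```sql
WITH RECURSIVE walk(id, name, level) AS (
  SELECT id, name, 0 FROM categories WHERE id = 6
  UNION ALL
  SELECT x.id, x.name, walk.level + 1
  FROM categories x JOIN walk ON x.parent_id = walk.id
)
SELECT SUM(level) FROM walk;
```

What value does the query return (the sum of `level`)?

4

Base: id=6 (Sports) at level 0.
Iteration 1: rows with parent_id in {6} -> Card (id 10, level 1), Movies (id 12, level 1).
Iteration 2: rows with parent_id in {10,12} -> Rock (id 11, level 2).
Iteration 3: no rows with parent_id in {11}; recursion stops.
SUM(level) = 0 + 1 + 1 + 2 = 4.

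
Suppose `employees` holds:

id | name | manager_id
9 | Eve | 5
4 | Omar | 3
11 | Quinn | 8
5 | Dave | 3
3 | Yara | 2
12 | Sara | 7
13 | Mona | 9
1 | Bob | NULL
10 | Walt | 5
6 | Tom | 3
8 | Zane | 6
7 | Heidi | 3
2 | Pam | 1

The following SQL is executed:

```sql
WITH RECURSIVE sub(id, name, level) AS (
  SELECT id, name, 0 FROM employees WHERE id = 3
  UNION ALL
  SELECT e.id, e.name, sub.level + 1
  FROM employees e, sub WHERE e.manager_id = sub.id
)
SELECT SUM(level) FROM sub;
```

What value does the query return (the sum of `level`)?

18

Base: id=3 (Yara) at level 0.
Iteration 1: rows with manager_id in {3} -> Omar (id 4, level 1), Dave (id 5, level 1), Tom (id 6, level 1), Heidi (id 7, level 1).
Iteration 2: rows with manager_id in {4,5,6,7} -> Zane (id 8, level 2), Eve (id 9, level 2), Walt (id 10, level 2), Sara (id 12, level 2).
Iteration 3: rows with manager_id in {8,9,10,12} -> Quinn (id 11, level 3), Mona (id 13, level 3).
Iteration 4: no rows with manager_id in {11,13}; recursion stops.
SUM(level) = 0 + 1 + 1 + 1 + 1 + 2 + 2 + 2 + 2 + 3 + 3 = 18.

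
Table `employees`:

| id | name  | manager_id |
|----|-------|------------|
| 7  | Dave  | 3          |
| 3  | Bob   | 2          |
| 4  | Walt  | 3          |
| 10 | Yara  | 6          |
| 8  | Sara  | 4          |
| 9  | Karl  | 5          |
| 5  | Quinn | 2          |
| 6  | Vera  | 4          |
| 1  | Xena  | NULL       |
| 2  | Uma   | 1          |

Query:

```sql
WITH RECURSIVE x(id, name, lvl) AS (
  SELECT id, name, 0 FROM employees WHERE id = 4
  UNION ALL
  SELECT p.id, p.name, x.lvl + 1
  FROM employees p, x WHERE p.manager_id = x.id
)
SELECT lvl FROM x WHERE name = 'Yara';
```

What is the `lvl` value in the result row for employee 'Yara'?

2

Base: id=4 (Walt) at lvl 0.
Iteration 1: rows with manager_id in {4} -> Vera (id 6, lvl 1), Sara (id 8, lvl 1).
Iteration 2: rows with manager_id in {6,8} -> Yara (id 10, lvl 2).
Iteration 3: no rows with manager_id in {10}; recursion stops.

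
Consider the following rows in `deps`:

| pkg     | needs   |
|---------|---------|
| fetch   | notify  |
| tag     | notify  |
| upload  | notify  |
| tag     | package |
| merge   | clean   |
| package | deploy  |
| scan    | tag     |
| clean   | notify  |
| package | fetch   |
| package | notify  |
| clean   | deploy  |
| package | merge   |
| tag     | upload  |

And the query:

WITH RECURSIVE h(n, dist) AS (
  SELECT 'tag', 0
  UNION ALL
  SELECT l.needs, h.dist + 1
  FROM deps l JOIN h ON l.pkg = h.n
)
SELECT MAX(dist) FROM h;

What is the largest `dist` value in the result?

Base: (tag, dist=0).
Iteration 1: edges from {tag} -> (notify, dist=1), (package, dist=1), (upload, dist=1).
Iteration 2: edges from {notify,package,upload} -> (deploy, dist=2), (fetch, dist=2), (merge, dist=2), (notify, dist=2) x2. [UNION ALL keeps all 5 new rows, including repeats]
Iteration 3: edges from {deploy,fetch,merge,notify} -> (clean, dist=3), (notify, dist=3).
Iteration 4: edges from {clean,notify} -> (deploy, dist=4), (notify, dist=4).
Iteration 5: no outgoing edges from {deploy,notify}; recursion stops.
dist values: 0, 1, 1, 1, 2, 2, 2, 2, 2, 3, 3, 4, 4; the maximum is 4.

4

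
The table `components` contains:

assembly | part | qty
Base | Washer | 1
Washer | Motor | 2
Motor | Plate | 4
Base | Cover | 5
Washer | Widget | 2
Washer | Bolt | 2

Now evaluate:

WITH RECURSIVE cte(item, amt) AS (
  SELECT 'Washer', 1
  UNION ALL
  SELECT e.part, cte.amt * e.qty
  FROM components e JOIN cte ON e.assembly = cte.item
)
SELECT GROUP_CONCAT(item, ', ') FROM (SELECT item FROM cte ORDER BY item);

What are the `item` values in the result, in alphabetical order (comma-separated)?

Bolt, Motor, Plate, Washer, Widget

Base: (Washer, amt=1).
Iteration 1: components of {Washer} -> Bolt = 1*2 = 2, Motor = 1*2 = 2, Widget = 1*2 = 2.
Iteration 2: components of {Bolt,Motor,Widget} -> Plate = 2*4 = 8.
Iteration 3: no further components; recursion stops.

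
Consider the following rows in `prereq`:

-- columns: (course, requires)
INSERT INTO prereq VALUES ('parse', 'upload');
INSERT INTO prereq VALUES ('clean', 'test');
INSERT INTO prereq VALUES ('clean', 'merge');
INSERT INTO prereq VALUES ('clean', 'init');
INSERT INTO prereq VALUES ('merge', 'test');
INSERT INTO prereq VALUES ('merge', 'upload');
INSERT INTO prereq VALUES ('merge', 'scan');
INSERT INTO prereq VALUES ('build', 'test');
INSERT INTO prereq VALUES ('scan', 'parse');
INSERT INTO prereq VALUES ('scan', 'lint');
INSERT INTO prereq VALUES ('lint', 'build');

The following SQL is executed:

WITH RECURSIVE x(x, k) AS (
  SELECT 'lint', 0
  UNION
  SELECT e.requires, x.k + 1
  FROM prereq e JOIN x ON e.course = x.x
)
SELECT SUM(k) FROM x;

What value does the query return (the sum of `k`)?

Base: (lint, k=0).
Iteration 1: edges from {lint} -> (build, k=1).
Iteration 2: edges from {build} -> (test, k=2).
Iteration 3: no outgoing edges from {test}; recursion stops.
SUM(k) = 0 + 1 + 2 = 3.

3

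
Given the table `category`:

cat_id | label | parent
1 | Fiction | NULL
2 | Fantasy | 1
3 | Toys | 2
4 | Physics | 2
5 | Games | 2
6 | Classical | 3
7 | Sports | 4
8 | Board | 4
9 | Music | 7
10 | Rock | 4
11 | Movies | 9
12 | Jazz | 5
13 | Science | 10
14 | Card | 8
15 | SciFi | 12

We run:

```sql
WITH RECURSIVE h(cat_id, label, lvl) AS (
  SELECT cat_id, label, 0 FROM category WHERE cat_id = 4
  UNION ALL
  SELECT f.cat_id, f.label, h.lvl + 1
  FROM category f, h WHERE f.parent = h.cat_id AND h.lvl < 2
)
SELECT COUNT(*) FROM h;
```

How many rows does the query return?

Base: cat_id=4 (Physics) at lvl 0.
Iteration 1: rows with parent in {4} -> Sports (id 7, lvl 1), Board (id 8, lvl 1), Rock (id 10, lvl 1).
Iteration 2: rows with parent in {7,8,10} -> Music (id 9, lvl 2), Science (id 13, lvl 2), Card (id 14, lvl 2).
Iteration 3: lvl < 2 fails for all current rows; recursion stops.
Total rows emitted: 7.

7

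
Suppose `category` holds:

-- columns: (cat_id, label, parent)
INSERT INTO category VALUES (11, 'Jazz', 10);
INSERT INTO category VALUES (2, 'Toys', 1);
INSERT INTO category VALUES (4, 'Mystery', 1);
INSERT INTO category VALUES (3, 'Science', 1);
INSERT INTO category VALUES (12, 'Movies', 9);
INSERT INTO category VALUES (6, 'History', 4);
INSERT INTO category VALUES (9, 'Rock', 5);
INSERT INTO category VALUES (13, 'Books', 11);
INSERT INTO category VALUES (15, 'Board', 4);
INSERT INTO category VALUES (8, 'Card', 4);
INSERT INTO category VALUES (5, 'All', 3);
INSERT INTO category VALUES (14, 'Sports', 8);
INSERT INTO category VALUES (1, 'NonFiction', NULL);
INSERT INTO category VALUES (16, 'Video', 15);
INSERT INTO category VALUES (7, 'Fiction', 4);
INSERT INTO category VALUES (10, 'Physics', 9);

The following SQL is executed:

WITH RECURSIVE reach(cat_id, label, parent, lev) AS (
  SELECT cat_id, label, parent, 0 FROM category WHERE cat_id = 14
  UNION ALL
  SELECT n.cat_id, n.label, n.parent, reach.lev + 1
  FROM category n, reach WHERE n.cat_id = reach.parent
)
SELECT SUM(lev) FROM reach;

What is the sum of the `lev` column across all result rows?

6

Base: cat_id=14 (Sports), parent=8, lev 0.
Iteration 1: join on cat_id=8 -> Card (id 8, parent=4, lev 1).
Iteration 2: join on cat_id=4 -> Mystery (id 4, parent=1, lev 2).
Iteration 3: join on cat_id=1 -> NonFiction (id 1, parent=NULL, lev 3).
Iteration 4: parent is NULL; no match; recursion stops.
SUM(lev) = 0 + 1 + 2 + 3 = 6.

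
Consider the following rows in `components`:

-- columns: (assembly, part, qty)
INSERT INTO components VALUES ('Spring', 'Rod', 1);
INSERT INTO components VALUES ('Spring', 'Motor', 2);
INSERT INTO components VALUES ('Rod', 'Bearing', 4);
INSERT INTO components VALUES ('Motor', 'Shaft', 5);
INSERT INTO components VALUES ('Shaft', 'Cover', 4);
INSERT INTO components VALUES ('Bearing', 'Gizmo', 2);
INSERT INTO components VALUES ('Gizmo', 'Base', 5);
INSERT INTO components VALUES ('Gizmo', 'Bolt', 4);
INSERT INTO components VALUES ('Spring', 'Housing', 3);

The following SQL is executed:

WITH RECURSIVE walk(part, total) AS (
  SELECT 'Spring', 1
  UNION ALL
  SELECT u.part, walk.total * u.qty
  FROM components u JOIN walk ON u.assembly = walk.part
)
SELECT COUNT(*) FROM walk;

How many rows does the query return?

Base: (Spring, total=1).
Iteration 1: components of {Spring} -> Housing = 1*3 = 3, Motor = 1*2 = 2, Rod = 1*1 = 1.
Iteration 2: components of {Housing,Motor,Rod} -> Bearing = 1*4 = 4, Shaft = 2*5 = 10.
Iteration 3: components of {Bearing,Shaft} -> Cover = 10*4 = 40, Gizmo = 4*2 = 8.
Iteration 4: components of {Cover,Gizmo} -> Base = 8*5 = 40, Bolt = 8*4 = 32.
Iteration 5: no further components; recursion stops.
Total rows emitted: 10.

10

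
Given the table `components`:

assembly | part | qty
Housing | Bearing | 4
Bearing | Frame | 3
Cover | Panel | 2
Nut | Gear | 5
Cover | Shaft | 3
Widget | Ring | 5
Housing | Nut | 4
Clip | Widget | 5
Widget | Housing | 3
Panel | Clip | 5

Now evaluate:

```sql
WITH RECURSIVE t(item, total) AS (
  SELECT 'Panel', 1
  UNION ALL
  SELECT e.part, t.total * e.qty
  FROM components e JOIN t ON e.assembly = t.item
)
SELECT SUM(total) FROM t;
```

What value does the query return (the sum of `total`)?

Base: (Panel, total=1).
Iteration 1: components of {Panel} -> Clip = 1*5 = 5.
Iteration 2: components of {Clip} -> Widget = 5*5 = 25.
Iteration 3: components of {Widget} -> Housing = 25*3 = 75, Ring = 25*5 = 125.
Iteration 4: components of {Housing,Ring} -> Bearing = 75*4 = 300, Nut = 75*4 = 300.
Iteration 5: components of {Bearing,Nut} -> Frame = 300*3 = 900, Gear = 300*5 = 1500.
Iteration 6: no further components; recursion stops.
SUM(total) = 1 + 5 + 25 + 75 + 125 + 300 + 300 + 1500 + 900 = 3231.

3231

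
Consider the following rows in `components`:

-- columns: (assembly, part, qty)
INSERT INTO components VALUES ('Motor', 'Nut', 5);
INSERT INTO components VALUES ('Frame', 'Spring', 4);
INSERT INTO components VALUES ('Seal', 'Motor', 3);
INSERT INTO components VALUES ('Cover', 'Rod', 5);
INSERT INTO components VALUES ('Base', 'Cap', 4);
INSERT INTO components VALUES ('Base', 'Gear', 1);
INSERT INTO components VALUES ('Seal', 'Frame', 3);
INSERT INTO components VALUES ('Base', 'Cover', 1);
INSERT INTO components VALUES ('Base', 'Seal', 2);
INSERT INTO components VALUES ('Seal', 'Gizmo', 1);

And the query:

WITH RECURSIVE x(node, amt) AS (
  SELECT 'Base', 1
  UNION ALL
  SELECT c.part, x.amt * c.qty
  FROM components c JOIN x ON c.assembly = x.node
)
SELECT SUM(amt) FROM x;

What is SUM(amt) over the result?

Base: (Base, amt=1).
Iteration 1: components of {Base} -> Cap = 1*4 = 4, Cover = 1*1 = 1, Gear = 1*1 = 1, Seal = 1*2 = 2.
Iteration 2: components of {Cap,Cover,Gear,Seal} -> Frame = 2*3 = 6, Gizmo = 2*1 = 2, Motor = 2*3 = 6, Rod = 1*5 = 5.
Iteration 3: components of {Frame,Gizmo,Motor,Rod} -> Nut = 6*5 = 30, Spring = 6*4 = 24.
Iteration 4: no further components; recursion stops.
SUM(amt) = 1 + 4 + 1 + 1 + 2 + 5 + 6 + 6 + 2 + 30 + 24 = 82.

82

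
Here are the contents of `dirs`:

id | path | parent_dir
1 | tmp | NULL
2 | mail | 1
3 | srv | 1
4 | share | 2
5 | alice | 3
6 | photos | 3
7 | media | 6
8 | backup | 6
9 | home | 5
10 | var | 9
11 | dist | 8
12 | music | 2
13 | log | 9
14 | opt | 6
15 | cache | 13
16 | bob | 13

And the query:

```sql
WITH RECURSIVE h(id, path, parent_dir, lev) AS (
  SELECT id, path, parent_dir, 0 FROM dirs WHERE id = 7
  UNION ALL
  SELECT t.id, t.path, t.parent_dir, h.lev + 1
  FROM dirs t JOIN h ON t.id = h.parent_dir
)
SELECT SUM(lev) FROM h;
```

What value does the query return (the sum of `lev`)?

6

Base: id=7 (media), parent_dir=6, lev 0.
Iteration 1: join on id=6 -> photos (id 6, parent_dir=3, lev 1).
Iteration 2: join on id=3 -> srv (id 3, parent_dir=1, lev 2).
Iteration 3: join on id=1 -> tmp (id 1, parent_dir=NULL, lev 3).
Iteration 4: parent_dir is NULL; no match; recursion stops.
SUM(lev) = 0 + 1 + 2 + 3 = 6.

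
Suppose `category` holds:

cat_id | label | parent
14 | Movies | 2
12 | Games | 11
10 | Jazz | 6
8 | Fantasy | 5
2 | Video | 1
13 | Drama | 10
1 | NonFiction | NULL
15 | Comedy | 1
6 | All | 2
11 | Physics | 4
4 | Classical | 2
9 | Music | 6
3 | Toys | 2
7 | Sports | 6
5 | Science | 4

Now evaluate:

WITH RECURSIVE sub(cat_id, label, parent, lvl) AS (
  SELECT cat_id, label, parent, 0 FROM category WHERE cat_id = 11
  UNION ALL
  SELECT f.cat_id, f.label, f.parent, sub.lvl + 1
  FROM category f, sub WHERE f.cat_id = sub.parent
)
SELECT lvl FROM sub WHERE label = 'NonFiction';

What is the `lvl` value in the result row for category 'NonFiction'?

Base: cat_id=11 (Physics), parent=4, lvl 0.
Iteration 1: join on cat_id=4 -> Classical (id 4, parent=2, lvl 1).
Iteration 2: join on cat_id=2 -> Video (id 2, parent=1, lvl 2).
Iteration 3: join on cat_id=1 -> NonFiction (id 1, parent=NULL, lvl 3).
Iteration 4: parent is NULL; no match; recursion stops.

3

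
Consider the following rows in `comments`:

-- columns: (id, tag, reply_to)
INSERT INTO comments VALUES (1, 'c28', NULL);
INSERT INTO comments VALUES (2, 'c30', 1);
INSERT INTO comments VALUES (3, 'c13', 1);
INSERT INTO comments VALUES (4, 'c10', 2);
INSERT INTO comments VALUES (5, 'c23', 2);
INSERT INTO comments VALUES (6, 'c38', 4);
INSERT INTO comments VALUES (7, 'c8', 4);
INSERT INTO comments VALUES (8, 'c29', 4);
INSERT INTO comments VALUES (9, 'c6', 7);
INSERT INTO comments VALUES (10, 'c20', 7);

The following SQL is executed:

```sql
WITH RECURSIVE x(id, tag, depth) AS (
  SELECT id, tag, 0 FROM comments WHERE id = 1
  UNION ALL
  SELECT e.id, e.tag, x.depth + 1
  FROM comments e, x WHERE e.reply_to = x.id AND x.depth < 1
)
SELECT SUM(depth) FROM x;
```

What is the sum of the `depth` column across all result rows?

2

Base: id=1 (c28) at depth 0.
Iteration 1: rows with reply_to in {1} -> c30 (id 2, depth 1), c13 (id 3, depth 1).
Iteration 2: depth < 1 fails for all current rows; recursion stops.
SUM(depth) = 0 + 1 + 1 = 2.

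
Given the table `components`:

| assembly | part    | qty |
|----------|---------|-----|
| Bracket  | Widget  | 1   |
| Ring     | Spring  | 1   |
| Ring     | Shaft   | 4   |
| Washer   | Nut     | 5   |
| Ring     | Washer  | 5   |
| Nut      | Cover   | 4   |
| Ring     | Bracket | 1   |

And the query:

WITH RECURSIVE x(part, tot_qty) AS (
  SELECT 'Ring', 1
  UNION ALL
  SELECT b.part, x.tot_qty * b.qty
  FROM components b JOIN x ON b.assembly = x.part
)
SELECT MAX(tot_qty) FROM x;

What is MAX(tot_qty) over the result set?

100

Base: (Ring, tot_qty=1).
Iteration 1: components of {Ring} -> Bracket = 1*1 = 1, Shaft = 1*4 = 4, Spring = 1*1 = 1, Washer = 1*5 = 5.
Iteration 2: components of {Bracket,Shaft,Spring,Washer} -> Nut = 5*5 = 25, Widget = 1*1 = 1.
Iteration 3: components of {Nut,Widget} -> Cover = 25*4 = 100.
Iteration 4: no further components; recursion stops.
tot_qty values: 1, 1, 4, 5, 1, 1, 25, 100; the maximum is 100.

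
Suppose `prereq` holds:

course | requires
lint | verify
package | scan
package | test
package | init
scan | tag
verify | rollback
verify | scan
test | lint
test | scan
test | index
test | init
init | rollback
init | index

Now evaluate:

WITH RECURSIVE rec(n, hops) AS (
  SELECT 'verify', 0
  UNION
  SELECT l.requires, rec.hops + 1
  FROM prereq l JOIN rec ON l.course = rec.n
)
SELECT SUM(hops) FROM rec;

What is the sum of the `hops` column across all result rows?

Base: (verify, hops=0).
Iteration 1: edges from {verify} -> (rollback, hops=1), (scan, hops=1).
Iteration 2: edges from {rollback,scan} -> (tag, hops=2).
Iteration 3: no outgoing edges from {tag}; recursion stops.
SUM(hops) = 0 + 1 + 1 + 2 = 4.

4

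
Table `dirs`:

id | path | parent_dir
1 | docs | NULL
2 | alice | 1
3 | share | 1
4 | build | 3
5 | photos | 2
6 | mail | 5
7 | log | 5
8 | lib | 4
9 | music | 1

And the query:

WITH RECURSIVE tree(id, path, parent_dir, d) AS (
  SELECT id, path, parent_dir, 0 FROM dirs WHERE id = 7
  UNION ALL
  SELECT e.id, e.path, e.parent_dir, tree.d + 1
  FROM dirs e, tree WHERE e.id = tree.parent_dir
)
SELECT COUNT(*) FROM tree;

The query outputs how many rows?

Base: id=7 (log), parent_dir=5, d 0.
Iteration 1: join on id=5 -> photos (id 5, parent_dir=2, d 1).
Iteration 2: join on id=2 -> alice (id 2, parent_dir=1, d 2).
Iteration 3: join on id=1 -> docs (id 1, parent_dir=NULL, d 3).
Iteration 4: parent_dir is NULL; no match; recursion stops.
Total rows emitted: 4.

4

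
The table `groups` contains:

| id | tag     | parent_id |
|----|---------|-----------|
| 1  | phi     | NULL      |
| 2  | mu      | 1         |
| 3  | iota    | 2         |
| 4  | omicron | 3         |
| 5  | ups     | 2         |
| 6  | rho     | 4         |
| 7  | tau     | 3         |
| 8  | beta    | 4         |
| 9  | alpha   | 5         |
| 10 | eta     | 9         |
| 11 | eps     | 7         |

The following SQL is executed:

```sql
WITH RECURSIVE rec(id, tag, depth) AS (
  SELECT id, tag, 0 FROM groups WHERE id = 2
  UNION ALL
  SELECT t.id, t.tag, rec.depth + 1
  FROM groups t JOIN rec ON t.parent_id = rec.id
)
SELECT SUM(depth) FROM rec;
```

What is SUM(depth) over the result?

20

Base: id=2 (mu) at depth 0.
Iteration 1: rows with parent_id in {2} -> iota (id 3, depth 1), ups (id 5, depth 1).
Iteration 2: rows with parent_id in {3,5} -> omicron (id 4, depth 2), tau (id 7, depth 2), alpha (id 9, depth 2).
Iteration 3: rows with parent_id in {4,7,9} -> rho (id 6, depth 3), beta (id 8, depth 3), eta (id 10, depth 3), eps (id 11, depth 3).
Iteration 4: no rows with parent_id in {6,8,10,11}; recursion stops.
SUM(depth) = 0 + 1 + 1 + 2 + 2 + 2 + 3 + 3 + 3 + 3 = 20.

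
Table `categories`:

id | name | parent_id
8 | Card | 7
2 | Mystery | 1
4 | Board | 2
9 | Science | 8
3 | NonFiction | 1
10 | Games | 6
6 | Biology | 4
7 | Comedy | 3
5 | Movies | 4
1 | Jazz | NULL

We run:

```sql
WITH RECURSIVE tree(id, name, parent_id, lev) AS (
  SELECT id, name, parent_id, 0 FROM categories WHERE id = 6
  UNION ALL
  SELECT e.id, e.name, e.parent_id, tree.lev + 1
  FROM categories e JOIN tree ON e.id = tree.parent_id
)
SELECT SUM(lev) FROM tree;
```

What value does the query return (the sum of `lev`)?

6

Base: id=6 (Biology), parent_id=4, lev 0.
Iteration 1: join on id=4 -> Board (id 4, parent_id=2, lev 1).
Iteration 2: join on id=2 -> Mystery (id 2, parent_id=1, lev 2).
Iteration 3: join on id=1 -> Jazz (id 1, parent_id=NULL, lev 3).
Iteration 4: parent_id is NULL; no match; recursion stops.
SUM(lev) = 0 + 1 + 2 + 3 = 6.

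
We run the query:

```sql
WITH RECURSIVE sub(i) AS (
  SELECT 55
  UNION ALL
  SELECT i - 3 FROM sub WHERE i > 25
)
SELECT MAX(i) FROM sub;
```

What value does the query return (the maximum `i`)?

55

Base: i=55.
Iteration 1: 55 > 25 holds -> i = 55 - 3 = 52.
Iteration 2: 52 > 25 holds -> i = 52 - 3 = 49.
Iteration 3: 49 > 25 holds -> i = 49 - 3 = 46.
Iteration 4: 46 > 25 holds -> i = 46 - 3 = 43.
Iteration 5: 43 > 25 holds -> i = 43 - 3 = 40.
Iteration 6: 40 > 25 holds -> i = 40 - 3 = 37.
Iteration 7: 37 > 25 holds -> i = 37 - 3 = 34.
Iteration 8: 34 > 25 holds -> i = 34 - 3 = 31.
Iteration 9: 31 > 25 holds -> i = 31 - 3 = 28.
Iteration 10: 28 > 25 holds -> i = 28 - 3 = 25.
Iteration 11: 25 > 25 fails; recursion stops.
i values: 55, 52, 49, 46, 43, 40, 37, 34, 31, 28, 25; the maximum is 55.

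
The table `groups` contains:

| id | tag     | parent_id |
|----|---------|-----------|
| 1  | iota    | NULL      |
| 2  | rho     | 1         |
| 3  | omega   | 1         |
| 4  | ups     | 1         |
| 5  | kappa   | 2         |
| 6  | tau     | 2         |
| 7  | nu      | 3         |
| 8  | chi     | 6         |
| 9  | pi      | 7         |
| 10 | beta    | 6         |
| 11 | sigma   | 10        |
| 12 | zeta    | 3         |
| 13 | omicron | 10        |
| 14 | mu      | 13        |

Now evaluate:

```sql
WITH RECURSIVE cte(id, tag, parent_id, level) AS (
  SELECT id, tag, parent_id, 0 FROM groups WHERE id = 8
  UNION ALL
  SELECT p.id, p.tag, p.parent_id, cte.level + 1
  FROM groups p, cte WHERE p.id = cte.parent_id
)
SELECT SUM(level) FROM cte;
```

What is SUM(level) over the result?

6

Base: id=8 (chi), parent_id=6, level 0.
Iteration 1: join on id=6 -> tau (id 6, parent_id=2, level 1).
Iteration 2: join on id=2 -> rho (id 2, parent_id=1, level 2).
Iteration 3: join on id=1 -> iota (id 1, parent_id=NULL, level 3).
Iteration 4: parent_id is NULL; no match; recursion stops.
SUM(level) = 0 + 1 + 2 + 3 = 6.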